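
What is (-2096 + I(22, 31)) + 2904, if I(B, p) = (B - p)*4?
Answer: 772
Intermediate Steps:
I(B, p) = -4*p + 4*B
(-2096 + I(22, 31)) + 2904 = (-2096 + (-4*31 + 4*22)) + 2904 = (-2096 + (-124 + 88)) + 2904 = (-2096 - 36) + 2904 = -2132 + 2904 = 772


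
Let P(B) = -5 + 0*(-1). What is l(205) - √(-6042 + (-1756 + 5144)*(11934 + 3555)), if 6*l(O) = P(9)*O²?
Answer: -210125/6 - √52470690 ≈ -42265.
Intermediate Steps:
P(B) = -5 (P(B) = -5 + 0 = -5)
l(O) = -5*O²/6 (l(O) = (-5*O²)/6 = -5*O²/6)
l(205) - √(-6042 + (-1756 + 5144)*(11934 + 3555)) = -⅚*205² - √(-6042 + (-1756 + 5144)*(11934 + 3555)) = -⅚*42025 - √(-6042 + 3388*15489) = -210125/6 - √(-6042 + 52476732) = -210125/6 - √52470690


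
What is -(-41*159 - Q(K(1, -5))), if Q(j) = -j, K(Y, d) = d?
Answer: 6524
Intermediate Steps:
-(-41*159 - Q(K(1, -5))) = -(-41*159 - (-1)*(-5)) = -(-6519 - 1*5) = -(-6519 - 5) = -1*(-6524) = 6524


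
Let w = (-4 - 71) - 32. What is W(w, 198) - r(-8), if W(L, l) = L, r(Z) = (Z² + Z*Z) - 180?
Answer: -55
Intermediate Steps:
r(Z) = -180 + 2*Z² (r(Z) = (Z² + Z²) - 180 = 2*Z² - 180 = -180 + 2*Z²)
w = -107 (w = -75 - 32 = -107)
W(w, 198) - r(-8) = -107 - (-180 + 2*(-8)²) = -107 - (-180 + 2*64) = -107 - (-180 + 128) = -107 - 1*(-52) = -107 + 52 = -55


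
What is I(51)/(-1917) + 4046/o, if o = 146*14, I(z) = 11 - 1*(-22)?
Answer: 183065/93294 ≈ 1.9622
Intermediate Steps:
I(z) = 33 (I(z) = 11 + 22 = 33)
o = 2044
I(51)/(-1917) + 4046/o = 33/(-1917) + 4046/2044 = 33*(-1/1917) + 4046*(1/2044) = -11/639 + 289/146 = 183065/93294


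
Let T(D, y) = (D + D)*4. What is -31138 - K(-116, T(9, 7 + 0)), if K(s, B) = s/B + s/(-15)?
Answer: -2802971/90 ≈ -31144.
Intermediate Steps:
T(D, y) = 8*D (T(D, y) = (2*D)*4 = 8*D)
K(s, B) = -s/15 + s/B (K(s, B) = s/B + s*(-1/15) = s/B - s/15 = -s/15 + s/B)
-31138 - K(-116, T(9, 7 + 0)) = -31138 - (-1/15*(-116) - 116/(8*9)) = -31138 - (116/15 - 116/72) = -31138 - (116/15 - 116*1/72) = -31138 - (116/15 - 29/18) = -31138 - 1*551/90 = -31138 - 551/90 = -2802971/90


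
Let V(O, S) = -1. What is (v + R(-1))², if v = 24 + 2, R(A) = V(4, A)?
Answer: 625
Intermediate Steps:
R(A) = -1
v = 26
(v + R(-1))² = (26 - 1)² = 25² = 625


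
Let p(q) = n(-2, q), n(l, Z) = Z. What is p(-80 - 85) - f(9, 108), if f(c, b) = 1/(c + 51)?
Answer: -9901/60 ≈ -165.02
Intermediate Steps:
f(c, b) = 1/(51 + c)
p(q) = q
p(-80 - 85) - f(9, 108) = (-80 - 85) - 1/(51 + 9) = -165 - 1/60 = -9901/60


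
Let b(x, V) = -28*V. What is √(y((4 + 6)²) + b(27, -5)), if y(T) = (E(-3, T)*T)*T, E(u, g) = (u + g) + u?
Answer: 6*√26115 ≈ 969.61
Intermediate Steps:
E(u, g) = g + 2*u (E(u, g) = (g + u) + u = g + 2*u)
y(T) = T²*(-6 + T) (y(T) = ((T + 2*(-3))*T)*T = ((T - 6)*T)*T = ((-6 + T)*T)*T = (T*(-6 + T))*T = T²*(-6 + T))
√(y((4 + 6)²) + b(27, -5)) = √(((4 + 6)²)²*(-6 + (4 + 6)²) - 28*(-5)) = √((10²)²*(-6 + 10²) + 140) = √(100²*(-6 + 100) + 140) = √(10000*94 + 140) = √(940000 + 140) = √940140 = 6*√26115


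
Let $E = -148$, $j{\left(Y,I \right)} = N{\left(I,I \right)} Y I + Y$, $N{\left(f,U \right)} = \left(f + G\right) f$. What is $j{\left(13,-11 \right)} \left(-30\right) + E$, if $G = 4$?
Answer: $329792$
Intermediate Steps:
$N{\left(f,U \right)} = f \left(4 + f\right)$ ($N{\left(f,U \right)} = \left(f + 4\right) f = \left(4 + f\right) f = f \left(4 + f\right)$)
$j{\left(Y,I \right)} = Y + Y I^{2} \left(4 + I\right)$ ($j{\left(Y,I \right)} = I \left(4 + I\right) Y I + Y = I Y \left(4 + I\right) I + Y = Y I^{2} \left(4 + I\right) + Y = Y + Y I^{2} \left(4 + I\right)$)
$j{\left(13,-11 \right)} \left(-30\right) + E = 13 \left(1 + \left(-11\right)^{2} \left(4 - 11\right)\right) \left(-30\right) - 148 = 13 \left(1 + 121 \left(-7\right)\right) \left(-30\right) - 148 = 13 \left(1 - 847\right) \left(-30\right) - 148 = 13 \left(-846\right) \left(-30\right) - 148 = \left(-10998\right) \left(-30\right) - 148 = 329940 - 148 = 329792$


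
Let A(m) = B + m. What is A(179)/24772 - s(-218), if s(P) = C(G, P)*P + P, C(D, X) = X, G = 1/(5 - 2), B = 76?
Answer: -1171863977/24772 ≈ -47306.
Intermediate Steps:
A(m) = 76 + m
G = 1/3 ≈ 0.33333
s(P) = P + P**2 (s(P) = P*P + P = P**2 + P = P + P**2)
A(179)/24772 - s(-218) = (76 + 179)/24772 - (-218)*(1 - 218) = 255*(1/24772) - (-218)*(-217) = 255/24772 - 1*47306 = 255/24772 - 47306 = -1171863977/24772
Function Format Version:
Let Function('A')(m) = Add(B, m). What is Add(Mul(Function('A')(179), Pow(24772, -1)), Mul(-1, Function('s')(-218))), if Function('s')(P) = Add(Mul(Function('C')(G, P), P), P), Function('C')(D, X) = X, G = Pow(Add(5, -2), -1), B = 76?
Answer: Rational(-1171863977, 24772) ≈ -47306.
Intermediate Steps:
Function('A')(m) = Add(76, m)
G = Rational(1, 3) (G = Pow(3, -1) = Rational(1, 3) ≈ 0.33333)
Function('s')(P) = Add(P, Pow(P, 2)) (Function('s')(P) = Add(Mul(P, P), P) = Add(Pow(P, 2), P) = Add(P, Pow(P, 2)))
Add(Mul(Function('A')(179), Pow(24772, -1)), Mul(-1, Function('s')(-218))) = Add(Mul(Add(76, 179), Pow(24772, -1)), Mul(-1, Mul(-218, Add(1, -218)))) = Add(Mul(255, Rational(1, 24772)), Mul(-1, Mul(-218, -217))) = Add(Rational(255, 24772), Mul(-1, 47306)) = Add(Rational(255, 24772), -47306) = Rational(-1171863977, 24772)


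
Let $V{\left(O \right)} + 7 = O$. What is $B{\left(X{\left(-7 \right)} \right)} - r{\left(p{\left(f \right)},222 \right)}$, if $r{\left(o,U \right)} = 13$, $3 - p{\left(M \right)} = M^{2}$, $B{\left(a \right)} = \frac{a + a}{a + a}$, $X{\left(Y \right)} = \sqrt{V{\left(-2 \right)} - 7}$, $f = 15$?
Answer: $-12$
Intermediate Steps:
$V{\left(O \right)} = -7 + O$
$X{\left(Y \right)} = 4 i$ ($X{\left(Y \right)} = \sqrt{\left(-7 - 2\right) - 7} = \sqrt{-9 - 7} = \sqrt{-16} = 4 i$)
$B{\left(a \right)} = 1$ ($B{\left(a \right)} = \frac{2 a}{2 a} = 2 a \frac{1}{2 a} = 1$)
$p{\left(M \right)} = 3 - M^{2}$
$B{\left(X{\left(-7 \right)} \right)} - r{\left(p{\left(f \right)},222 \right)} = 1 - 13 = -12$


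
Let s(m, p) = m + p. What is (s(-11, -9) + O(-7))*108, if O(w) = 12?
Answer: -864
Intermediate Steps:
(s(-11, -9) + O(-7))*108 = ((-11 - 9) + 12)*108 = (-20 + 12)*108 = -8*108 = -864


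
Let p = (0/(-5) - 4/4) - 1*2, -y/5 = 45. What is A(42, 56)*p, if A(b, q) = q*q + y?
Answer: -8733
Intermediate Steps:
y = -225 (y = -5*45 = -225)
A(b, q) = -225 + q² (A(b, q) = q*q - 225 = q² - 225 = -225 + q²)
p = -3 (p = (0*(-⅕) - 4*¼) - 2 = (0 - 1) - 2 = -1 - 2 = -3)
A(42, 56)*p = (-225 + 56²)*(-3) = (-225 + 3136)*(-3) = 2911*(-3) = -8733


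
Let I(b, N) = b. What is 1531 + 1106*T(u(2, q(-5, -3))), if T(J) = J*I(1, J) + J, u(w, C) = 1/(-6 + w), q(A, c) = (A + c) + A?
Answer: 978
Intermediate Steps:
q(A, c) = c + 2*A
T(J) = 2*J (T(J) = J*1 + J = J + J = 2*J)
1531 + 1106*T(u(2, q(-5, -3))) = 1531 + 1106*(2/(-6 + 2)) = 1531 + 1106*(2/(-4)) = 1531 + 1106*(2*(-¼)) = 1531 + 1106*(-½) = 1531 - 553 = 978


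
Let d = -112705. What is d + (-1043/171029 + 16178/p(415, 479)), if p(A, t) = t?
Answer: -9230353022590/81922891 ≈ -1.1267e+5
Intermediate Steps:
d + (-1043/171029 + 16178/p(415, 479)) = -112705 + (-1043/171029 + 16178/479) = -112705 + 2766407565/81922891 = -9230353022590/81922891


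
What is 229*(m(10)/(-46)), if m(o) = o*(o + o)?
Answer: -22900/23 ≈ -995.65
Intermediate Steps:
m(o) = 2*o² (m(o) = o*(2*o) = 2*o²)
229*(m(10)/(-46)) = 229*((2*10²)/(-46)) = 229*((2*100)*(-1/46)) = 229*(200*(-1/46)) = 229*(-100/23) = -22900/23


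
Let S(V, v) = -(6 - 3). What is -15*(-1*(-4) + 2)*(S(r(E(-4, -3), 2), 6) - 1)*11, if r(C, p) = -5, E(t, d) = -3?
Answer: 3960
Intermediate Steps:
S(V, v) = -3 (S(V, v) = -1*3 = -3)
-15*(-1*(-4) + 2)*(S(r(E(-4, -3), 2), 6) - 1)*11 = -15*(-1*(-4) + 2)*(-3 - 1)*11 = -15*(4 + 2)*(-4)*11 = -90*(-4)*11 = -15*(-24)*11 = 360*11 = 3960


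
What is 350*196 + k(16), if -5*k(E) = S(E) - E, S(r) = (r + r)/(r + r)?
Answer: 68603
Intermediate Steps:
S(r) = 1 (S(r) = (2*r)/((2*r)) = (2*r)*(1/(2*r)) = 1)
k(E) = -⅕ + E/5 (k(E) = -(1 - E)/5 = -⅕ + E/5)
350*196 + k(16) = 350*196 + (-⅕ + (⅕)*16) = 68600 + (-⅕ + 16/5) = 68600 + 3 = 68603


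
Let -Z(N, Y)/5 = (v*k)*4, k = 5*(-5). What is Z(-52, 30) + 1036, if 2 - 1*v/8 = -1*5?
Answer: 29036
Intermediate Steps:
k = -25
v = 56 (v = 16 - (-8)*5 = 16 - 8*(-5) = 16 + 40 = 56)
Z(N, Y) = 28000 (Z(N, Y) = -5*56*(-25)*4 = -(-7000)*4 = -5*(-5600) = 28000)
Z(-52, 30) + 1036 = 28000 + 1036 = 29036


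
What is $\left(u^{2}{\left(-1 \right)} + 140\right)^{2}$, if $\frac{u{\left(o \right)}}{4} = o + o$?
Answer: $41616$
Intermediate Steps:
$u{\left(o \right)} = 8 o$ ($u{\left(o \right)} = 4 \left(o + o\right) = 4 \cdot 2 o = 8 o$)
$\left(u^{2}{\left(-1 \right)} + 140\right)^{2} = \left(\left(8 \left(-1\right)\right)^{2} + 140\right)^{2} = \left(\left(-8\right)^{2} + 140\right)^{2} = \left(64 + 140\right)^{2} = 204^{2} = 41616$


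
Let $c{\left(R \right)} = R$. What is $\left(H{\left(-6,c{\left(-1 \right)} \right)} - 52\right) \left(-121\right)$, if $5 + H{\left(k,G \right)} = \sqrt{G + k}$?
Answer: $6897 - 121 i \sqrt{7} \approx 6897.0 - 320.14 i$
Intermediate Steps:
$H{\left(k,G \right)} = -5 + \sqrt{G + k}$
$\left(H{\left(-6,c{\left(-1 \right)} \right)} - 52\right) \left(-121\right) = \left(\left(-5 + \sqrt{-1 - 6}\right) - 52\right) \left(-121\right) = \left(\left(-5 + \sqrt{-7}\right) - 52\right) \left(-121\right) = \left(\left(-5 + i \sqrt{7}\right) - 52\right) \left(-121\right) = \left(-57 + i \sqrt{7}\right) \left(-121\right) = 6897 - 121 i \sqrt{7}$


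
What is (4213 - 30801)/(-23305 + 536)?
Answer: 26588/22769 ≈ 1.1677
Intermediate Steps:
(4213 - 30801)/(-23305 + 536) = -26588/(-22769) = -26588*(-1/22769) = 26588/22769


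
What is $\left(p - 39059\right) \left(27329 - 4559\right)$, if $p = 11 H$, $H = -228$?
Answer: $-946480590$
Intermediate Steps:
$p = -2508$ ($p = 11 \left(-228\right) = -2508$)
$\left(p - 39059\right) \left(27329 - 4559\right) = \left(-2508 - 39059\right) \left(27329 - 4559\right) = \left(-41567\right) 22770 = -946480590$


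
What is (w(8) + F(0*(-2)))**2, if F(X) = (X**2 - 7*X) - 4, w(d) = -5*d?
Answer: 1936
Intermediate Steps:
F(X) = -4 + X**2 - 7*X
(w(8) + F(0*(-2)))**2 = (-5*8 + (-4 + (0*(-2))**2 - 0*(-2)))**2 = (-40 + (-4 + 0**2 - 7*0))**2 = (-40 + (-4 + 0 + 0))**2 = (-40 - 4)**2 = (-44)**2 = 1936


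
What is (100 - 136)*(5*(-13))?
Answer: 2340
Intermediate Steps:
(100 - 136)*(5*(-13)) = -36*(-65) = 2340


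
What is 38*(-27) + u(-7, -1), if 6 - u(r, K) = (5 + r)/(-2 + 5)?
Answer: -3058/3 ≈ -1019.3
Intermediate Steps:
u(r, K) = 13/3 - r/3 (u(r, K) = 6 - (5 + r)/(-2 + 5) = 6 - (5 + r)/3 = 6 - (5/3 + r/3) = 6 + (-5/3 - r/3) = 13/3 - r/3)
38*(-27) + u(-7, -1) = 38*(-27) + (13/3 - 1/3*(-7)) = -1026 + (13/3 + 7/3) = -1026 + 20/3 = -3058/3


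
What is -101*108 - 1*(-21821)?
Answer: 10913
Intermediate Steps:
-101*108 - 1*(-21821) = -10908 + 21821 = 10913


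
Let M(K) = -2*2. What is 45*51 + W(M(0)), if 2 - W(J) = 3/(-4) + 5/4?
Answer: 4593/2 ≈ 2296.5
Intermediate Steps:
M(K) = -4 (M(K) = -1*4 = -4)
W(J) = 3/2 (W(J) = 2 - (3/(-4) + 5/4) = 2 - (3*(-1/4) + 5*(1/4)) = 2 - (-3/4 + 5/4) = 2 - 1*1/2 = 2 - 1/2 = 3/2)
45*51 + W(M(0)) = 45*51 + 3/2 = 2295 + 3/2 = 4593/2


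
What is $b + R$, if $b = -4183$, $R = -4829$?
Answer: $-9012$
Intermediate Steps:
$b + R = -4183 - 4829 = -9012$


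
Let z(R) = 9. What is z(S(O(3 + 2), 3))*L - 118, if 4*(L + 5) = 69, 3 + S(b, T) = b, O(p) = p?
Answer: -31/4 ≈ -7.7500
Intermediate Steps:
S(b, T) = -3 + b
L = 49/4 (L = -5 + (¼)*69 = -5 + 69/4 = 49/4 ≈ 12.250)
z(S(O(3 + 2), 3))*L - 118 = 9*(49/4) - 118 = 441/4 - 118 = -31/4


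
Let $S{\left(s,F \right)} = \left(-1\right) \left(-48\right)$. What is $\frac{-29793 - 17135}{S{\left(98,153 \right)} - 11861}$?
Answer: $\frac{46928}{11813} \approx 3.9726$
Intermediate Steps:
$S{\left(s,F \right)} = 48$
$\frac{-29793 - 17135}{S{\left(98,153 \right)} - 11861} = \frac{-29793 - 17135}{48 - 11861} = - \frac{46928}{-11813} = \left(-46928\right) \left(- \frac{1}{11813}\right) = \frac{46928}{11813}$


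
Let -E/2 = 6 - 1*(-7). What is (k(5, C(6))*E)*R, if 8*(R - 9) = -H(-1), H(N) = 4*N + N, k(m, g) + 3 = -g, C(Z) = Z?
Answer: 9009/4 ≈ 2252.3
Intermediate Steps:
k(m, g) = -3 - g
H(N) = 5*N
R = 77/8 (R = 9 + (-5*(-1))/8 = 9 + (-1*(-5))/8 = 9 + (1/8)*5 = 9 + 5/8 = 77/8 ≈ 9.6250)
E = -26 (E = -2*(6 - 1*(-7)) = -2*(6 + 7) = -2*13 = -26)
(k(5, C(6))*E)*R = ((-3 - 1*6)*(-26))*(77/8) = ((-3 - 6)*(-26))*(77/8) = -9*(-26)*(77/8) = 234*(77/8) = 9009/4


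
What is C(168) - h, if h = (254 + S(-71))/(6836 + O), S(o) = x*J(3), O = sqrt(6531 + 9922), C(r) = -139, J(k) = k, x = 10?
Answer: -6495249001/46714443 + 284*sqrt(16453)/46714443 ≈ -139.04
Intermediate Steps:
O = sqrt(16453) ≈ 128.27
S(o) = 30 (S(o) = 10*3 = 30)
h = 284/(6836 + sqrt(16453)) (h = (254 + 30)/(6836 + sqrt(16453)) = 284/(6836 + sqrt(16453)) ≈ 0.040780)
C(168) - h = -139 - (1941424/46714443 - 284*sqrt(16453)/46714443) = -139 + (-1941424/46714443 + 284*sqrt(16453)/46714443) = -6495249001/46714443 + 284*sqrt(16453)/46714443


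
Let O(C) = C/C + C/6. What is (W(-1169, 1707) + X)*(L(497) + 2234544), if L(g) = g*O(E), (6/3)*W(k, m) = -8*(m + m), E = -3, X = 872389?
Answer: 3838180135805/2 ≈ 1.9191e+12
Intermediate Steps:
O(C) = 1 + C/6 (O(C) = 1 + C*(⅙) = 1 + C/6)
W(k, m) = -8*m (W(k, m) = (-8*(m + m))/2 = (-16*m)/2 = -8*m)
L(g) = g/2 (L(g) = g*(1 + (⅙)*(-3)) = g*(1 - ½) = g*(½) = g/2)
(W(-1169, 1707) + X)*(L(497) + 2234544) = (-8*1707 + 872389)*((½)*497 + 2234544) = (-13656 + 872389)*(497/2 + 2234544) = 858733*(4469585/2) = 3838180135805/2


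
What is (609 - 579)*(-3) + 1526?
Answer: 1436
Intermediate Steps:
(609 - 579)*(-3) + 1526 = 30*(-3) + 1526 = -90 + 1526 = 1436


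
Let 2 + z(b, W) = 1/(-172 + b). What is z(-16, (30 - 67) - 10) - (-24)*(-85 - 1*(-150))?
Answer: 292903/188 ≈ 1558.0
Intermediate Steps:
z(b, W) = -2 + 1/(-172 + b)
z(-16, (30 - 67) - 10) - (-24)*(-85 - 1*(-150)) = (345 - 2*(-16))/(-172 - 16) - (-24)*(-85 - 1*(-150)) = (345 + 32)/(-188) - (-24)*(-85 + 150) = -1/188*377 - (-24)*65 = -377/188 - 1*(-1560) = -377/188 + 1560 = 292903/188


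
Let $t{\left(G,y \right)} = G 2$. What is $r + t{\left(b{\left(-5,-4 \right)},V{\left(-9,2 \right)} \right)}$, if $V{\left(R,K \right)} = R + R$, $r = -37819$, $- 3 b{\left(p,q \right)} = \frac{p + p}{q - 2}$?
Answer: $- \frac{340381}{9} \approx -37820.0$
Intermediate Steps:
$b{\left(p,q \right)} = - \frac{2 p}{3 \left(-2 + q\right)}$ ($b{\left(p,q \right)} = - \frac{\left(p + p\right) \frac{1}{q - 2}}{3} = - \frac{2 p \frac{1}{-2 + q}}{3} = - \frac{2 p}{3 \left(-2 + q\right)}$)
$V{\left(R,K \right)} = 2 R$
$t{\left(G,y \right)} = 2 G$
$r + t{\left(b{\left(-5,-4 \right)},V{\left(-9,2 \right)} \right)} = -37819 + 2 \left(\left(-2\right) \left(-5\right) \frac{1}{-6 + 3 \left(-4\right)}\right) = -37819 + 2 \left(\left(-2\right) \left(-5\right) \frac{1}{-6 - 12}\right) = -37819 + 2 \left(\left(-2\right) \left(-5\right) \frac{1}{-18}\right) = -37819 + 2 \left(\left(-2\right) \left(-5\right) \left(- \frac{1}{18}\right)\right) = -37819 + 2 \left(- \frac{5}{9}\right) = -37819 - \frac{10}{9} = - \frac{340381}{9}$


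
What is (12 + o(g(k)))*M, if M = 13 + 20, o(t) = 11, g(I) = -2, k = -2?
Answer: 759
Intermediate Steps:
M = 33
(12 + o(g(k)))*M = (12 + 11)*33 = 23*33 = 759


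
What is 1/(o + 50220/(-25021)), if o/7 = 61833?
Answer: 25021/10829814231 ≈ 2.3104e-6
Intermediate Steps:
o = 432831 (o = 7*61833 = 432831)
1/(o + 50220/(-25021)) = 1/(432831 + 50220/(-25021)) = 1/(432831 + 50220*(-1/25021)) = 1/(432831 - 50220/25021) = 1/(10829814231/25021) = 25021/10829814231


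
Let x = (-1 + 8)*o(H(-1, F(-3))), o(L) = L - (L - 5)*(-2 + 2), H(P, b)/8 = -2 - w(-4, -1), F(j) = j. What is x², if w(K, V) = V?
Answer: 3136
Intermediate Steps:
H(P, b) = -8 (H(P, b) = 8*(-2 - 1*(-1)) = 8*(-2 + 1) = 8*(-1) = -8)
o(L) = L (o(L) = L - (-5 + L)*0 = L - 1*0 = L + 0 = L)
x = -56 (x = (-1 + 8)*(-8) = 7*(-8) = -56)
x² = (-56)² = 3136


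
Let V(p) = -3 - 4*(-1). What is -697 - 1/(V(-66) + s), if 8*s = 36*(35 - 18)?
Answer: -108037/155 ≈ -697.01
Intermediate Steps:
V(p) = 1 (V(p) = -3 + 4 = 1)
s = 153/2 (s = (36*(35 - 18))/8 = (36*17)/8 = (⅛)*612 = 153/2 ≈ 76.500)
-697 - 1/(V(-66) + s) = -697 - 1/(1 + 153/2) = -697 - 1/155/2 = -697 - 1*2/155 = -697 - 2/155 = -108037/155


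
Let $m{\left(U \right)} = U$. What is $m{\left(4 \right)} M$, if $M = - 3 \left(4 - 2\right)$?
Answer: $-24$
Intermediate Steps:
$M = -6$ ($M = \left(-3\right) 2 = -6$)
$m{\left(4 \right)} M = 4 \left(-6\right) = -24$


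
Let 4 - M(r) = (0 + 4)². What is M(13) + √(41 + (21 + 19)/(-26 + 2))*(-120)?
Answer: -12 - 40*√354 ≈ -764.60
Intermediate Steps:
M(r) = -12 (M(r) = 4 - (0 + 4)² = 4 - 1*4² = 4 - 1*16 = 4 - 16 = -12)
M(13) + √(41 + (21 + 19)/(-26 + 2))*(-120) = -12 + √(41 + (21 + 19)/(-26 + 2))*(-120) = -12 + √(41 + 40/(-24))*(-120) = -12 + √(41 + 40*(-1/24))*(-120) = -12 + √(41 - 5/3)*(-120) = -12 + √(118/3)*(-120) = -12 + (√354/3)*(-120) = -12 - 40*√354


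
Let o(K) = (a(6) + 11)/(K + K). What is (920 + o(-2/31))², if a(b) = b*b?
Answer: 4941729/16 ≈ 3.0886e+5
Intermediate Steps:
a(b) = b²
o(K) = 47/(2*K) (o(K) = (6² + 11)/(K + K) = (36 + 11)/((2*K)) = 47*(1/(2*K)) = 47/(2*K))
(920 + o(-2/31))² = (920 + 47/(2*((-2/31))))² = (920 + 47/(2*((-2*1/31))))² = (920 + 47/(2*(-2/31)))² = (920 + (47/2)*(-31/2))² = (920 - 1457/4)² = (2223/4)² = 4941729/16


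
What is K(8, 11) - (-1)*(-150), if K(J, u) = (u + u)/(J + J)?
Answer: -1189/8 ≈ -148.63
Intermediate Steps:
K(J, u) = u/J (K(J, u) = (2*u)/((2*J)) = (2*u)*(1/(2*J)) = u/J)
K(8, 11) - (-1)*(-150) = 11/8 - (-1)*(-150) = 11*(1/8) - 1*150 = 11/8 - 150 = -1189/8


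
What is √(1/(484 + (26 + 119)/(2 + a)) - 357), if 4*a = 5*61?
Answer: 13*I*√12212864302/76036 ≈ 18.894*I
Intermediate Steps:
a = 305/4 (a = (5*61)/4 = (¼)*305 = 305/4 ≈ 76.250)
√(1/(484 + (26 + 119)/(2 + a)) - 357) = √(1/(484 + (26 + 119)/(2 + 305/4)) - 357) = √(1/(484 + 145/(313/4)) - 357) = √(1/(484 + 145*(4/313)) - 357) = √(1/(484 + 580/313) - 357) = √(1/(152072/313) - 357) = √(313/152072 - 357) = √(-54289391/152072) = 13*I*√12212864302/76036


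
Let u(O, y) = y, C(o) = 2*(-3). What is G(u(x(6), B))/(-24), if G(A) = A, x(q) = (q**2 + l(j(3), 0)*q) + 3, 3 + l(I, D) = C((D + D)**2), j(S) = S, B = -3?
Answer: 1/8 ≈ 0.12500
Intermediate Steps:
C(o) = -6
l(I, D) = -9 (l(I, D) = -3 - 6 = -9)
x(q) = 3 + q**2 - 9*q (x(q) = (q**2 - 9*q) + 3 = 3 + q**2 - 9*q)
G(u(x(6), B))/(-24) = -3/(-24) = -3*(-1/24) = 1/8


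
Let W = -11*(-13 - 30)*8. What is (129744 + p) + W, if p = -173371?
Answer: -39843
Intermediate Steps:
W = 3784 (W = -11*(-43)*8 = 473*8 = 3784)
(129744 + p) + W = (129744 - 173371) + 3784 = -43627 + 3784 = -39843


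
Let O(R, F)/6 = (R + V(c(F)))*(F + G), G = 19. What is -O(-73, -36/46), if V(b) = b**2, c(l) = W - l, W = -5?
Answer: 73428912/12167 ≈ 6035.1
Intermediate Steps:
c(l) = -5 - l
O(R, F) = 6*(19 + F)*(R + (-5 - F)**2) (O(R, F) = 6*((R + (-5 - F)**2)*(F + 19)) = 6*((R + (-5 - F)**2)*(19 + F)) = 6*((19 + F)*(R + (-5 - F)**2)) = 6*(19 + F)*(R + (-5 - F)**2))
-O(-73, -36/46) = -(114*(-73) + 114*(5 - 36/46)**2 + 6*(-36/46)*(-73) + 6*(-36/46)*(5 - 36/46)**2) = -(-8322 + 114*(5 - 36*1/46)**2 + 6*(-36*1/46)*(-73) + 6*(-36*1/46)*(5 - 36*1/46)**2) = -(-8322 + 114*(5 - 18/23)**2 + 6*(-18/23)*(-73) + 6*(-18/23)*(5 - 18/23)**2) = -(-8322 + 114*(97/23)**2 + 7884/23 + 6*(-18/23)*(97/23)**2) = -(-8322 + 114*(9409/529) + 7884/23 + 6*(-18/23)*(9409/529)) = -(-8322 + 1072626/529 + 7884/23 - 1016172/12167) = -1*(-73428912/12167) = 73428912/12167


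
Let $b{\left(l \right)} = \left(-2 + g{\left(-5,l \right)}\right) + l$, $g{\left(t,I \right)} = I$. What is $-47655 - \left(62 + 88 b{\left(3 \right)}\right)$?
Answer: $-48069$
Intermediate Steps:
$b{\left(l \right)} = -2 + 2 l$ ($b{\left(l \right)} = \left(-2 + l\right) + l = -2 + 2 l$)
$-47655 - \left(62 + 88 b{\left(3 \right)}\right) = -47655 - \left(62 + 88 \left(-2 + 2 \cdot 3\right)\right) = -47655 - \left(62 + 88 \left(-2 + 6\right)\right) = -47655 - 414 = -48069$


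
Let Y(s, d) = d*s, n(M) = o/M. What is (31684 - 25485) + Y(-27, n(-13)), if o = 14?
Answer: 80965/13 ≈ 6228.1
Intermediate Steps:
n(M) = 14/M
(31684 - 25485) + Y(-27, n(-13)) = (31684 - 25485) + (14/(-13))*(-27) = 6199 + (14*(-1/13))*(-27) = 6199 - 14/13*(-27) = 6199 + 378/13 = 80965/13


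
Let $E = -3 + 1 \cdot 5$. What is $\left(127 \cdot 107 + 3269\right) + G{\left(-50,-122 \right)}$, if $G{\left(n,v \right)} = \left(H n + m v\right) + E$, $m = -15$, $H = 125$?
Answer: $12440$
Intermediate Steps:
$E = 2$ ($E = -3 + 5 = 2$)
$G{\left(n,v \right)} = 2 - 15 v + 125 n$ ($G{\left(n,v \right)} = \left(125 n - 15 v\right) + 2 = \left(- 15 v + 125 n\right) + 2 = 2 - 15 v + 125 n$)
$\left(127 \cdot 107 + 3269\right) + G{\left(-50,-122 \right)} = \left(127 \cdot 107 + 3269\right) + \left(2 - -1830 + 125 \left(-50\right)\right) = \left(13589 + 3269\right) + \left(2 + 1830 - 6250\right) = 16858 - 4418 = 12440$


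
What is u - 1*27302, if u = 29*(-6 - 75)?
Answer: -29651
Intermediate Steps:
u = -2349 (u = 29*(-81) = -2349)
u - 1*27302 = -2349 - 1*27302 = -2349 - 27302 = -29651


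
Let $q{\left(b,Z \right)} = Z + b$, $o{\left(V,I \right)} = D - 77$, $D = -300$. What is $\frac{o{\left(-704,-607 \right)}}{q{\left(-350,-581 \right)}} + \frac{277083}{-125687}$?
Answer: $- \frac{210580274}{117014597} \approx -1.7996$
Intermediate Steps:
$o{\left(V,I \right)} = -377$ ($o{\left(V,I \right)} = -300 - 77 = -377$)
$\frac{o{\left(-704,-607 \right)}}{q{\left(-350,-581 \right)}} + \frac{277083}{-125687} = - \frac{377}{-581 - 350} + \frac{277083}{-125687} = - \frac{377}{-931} + 277083 \left(- \frac{1}{125687}\right) = \left(-377\right) \left(- \frac{1}{931}\right) - \frac{277083}{125687} = \frac{377}{931} - \frac{277083}{125687} = - \frac{210580274}{117014597}$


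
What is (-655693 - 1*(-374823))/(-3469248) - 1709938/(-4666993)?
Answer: 3621508655267/8095478065632 ≈ 0.44735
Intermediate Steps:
(-655693 - 1*(-374823))/(-3469248) - 1709938/(-4666993) = (-655693 + 374823)*(-1/3469248) - 1709938*(-1/4666993) = -280870*(-1/3469248) + 1709938/4666993 = 140435/1734624 + 1709938/4666993 = 3621508655267/8095478065632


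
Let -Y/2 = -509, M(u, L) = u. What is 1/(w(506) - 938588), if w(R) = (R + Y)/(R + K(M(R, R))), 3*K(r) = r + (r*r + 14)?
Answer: -129037/121112577470 ≈ -1.0654e-6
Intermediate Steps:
Y = 1018 (Y = -2*(-509) = 1018)
K(r) = 14/3 + r/3 + r²/3 (K(r) = (r + (r*r + 14))/3 = (r + (r² + 14))/3 = (r + (14 + r²))/3 = (14 + r + r²)/3 = 14/3 + r/3 + r²/3)
w(R) = (1018 + R)/(14/3 + R²/3 + 4*R/3) (w(R) = (R + 1018)/(R + (14/3 + R/3 + R²/3)) = (1018 + R)/(14/3 + R²/3 + 4*R/3))
1/(w(506) - 938588) = 1/(3*(1018 + 506)/(14 + 506² + 4*506) - 938588) = 1/(3*1524/(14 + 256036 + 2024) - 938588) = 1/(3*1524/258074 - 938588) = 1/(3*(1/258074)*1524 - 938588) = 1/(2286/129037 - 938588) = 1/(-121112577470/129037) = -129037/121112577470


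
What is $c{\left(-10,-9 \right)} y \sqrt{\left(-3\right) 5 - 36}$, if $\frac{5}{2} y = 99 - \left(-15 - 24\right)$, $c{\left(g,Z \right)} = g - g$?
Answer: $0$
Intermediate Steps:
$c{\left(g,Z \right)} = 0$
$y = \frac{276}{5}$ ($y = \frac{2 \left(99 - \left(-15 - 24\right)\right)}{5} = \frac{2 \left(99 - -39\right)}{5} = \frac{2 \left(99 + 39\right)}{5} = \frac{2}{5} \cdot 138 = \frac{276}{5} \approx 55.2$)
$c{\left(-10,-9 \right)} y \sqrt{\left(-3\right) 5 - 36} = 0 \cdot \frac{276}{5} \sqrt{\left(-3\right) 5 - 36} = 0 \sqrt{-15 - 36} = 0 \sqrt{-51} = 0 i \sqrt{51} = 0$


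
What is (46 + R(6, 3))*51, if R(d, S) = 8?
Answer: 2754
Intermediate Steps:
(46 + R(6, 3))*51 = (46 + 8)*51 = 54*51 = 2754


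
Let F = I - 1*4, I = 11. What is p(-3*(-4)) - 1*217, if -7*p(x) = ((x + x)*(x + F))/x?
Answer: -1557/7 ≈ -222.43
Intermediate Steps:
F = 7 (F = 11 - 1*4 = 11 - 4 = 7)
p(x) = -2 - 2*x/7 (p(x) = -(x + x)*(x + 7)/(7*x) = -(2*x)*(7 + x)/(7*x) = -2*x*(7 + x)/(7*x) = -(14 + 2*x)/7 = -2 - 2*x/7)
p(-3*(-4)) - 1*217 = (-2 - (-6)*(-4)/7) - 1*217 = (-2 - 2/7*12) - 217 = (-2 - 24/7) - 217 = -38/7 - 217 = -1557/7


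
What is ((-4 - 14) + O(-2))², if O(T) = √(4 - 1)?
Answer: (18 - √3)² ≈ 264.65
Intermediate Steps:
O(T) = √3
((-4 - 14) + O(-2))² = ((-4 - 14) + √3)² = (-18 + √3)²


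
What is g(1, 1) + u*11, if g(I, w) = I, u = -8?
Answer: -87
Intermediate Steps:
g(1, 1) + u*11 = 1 - 8*11 = 1 - 88 = -87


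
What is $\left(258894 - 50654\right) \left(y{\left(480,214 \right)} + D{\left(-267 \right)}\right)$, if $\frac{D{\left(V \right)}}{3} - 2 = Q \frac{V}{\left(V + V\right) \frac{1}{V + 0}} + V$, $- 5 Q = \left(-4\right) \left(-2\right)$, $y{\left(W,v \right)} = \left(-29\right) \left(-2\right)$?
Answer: $-20032688$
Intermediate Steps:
$y{\left(W,v \right)} = 58$
$Q = - \frac{8}{5}$ ($Q = - \frac{\left(-4\right) \left(-2\right)}{5} = \left(- \frac{1}{5}\right) 8 = - \frac{8}{5} \approx -1.6$)
$D{\left(V \right)} = 6 + \frac{3 V}{5}$ ($D{\left(V \right)} = 6 + 3 \left(- \frac{8 \frac{V}{\left(V + V\right) \frac{1}{V + 0}}}{5} + V\right) = 6 + 3 \left(- \frac{8 \frac{V}{2 V \frac{1}{V}}}{5} + V\right) = 6 + 3 \left(- \frac{8 \frac{V}{2}}{5} + V\right) = 6 + 3 \left(- \frac{4 V}{5} + V\right) = 6 + 3 \frac{V}{5} = 6 + \frac{3 V}{5}$)
$\left(258894 - 50654\right) \left(y{\left(480,214 \right)} + D{\left(-267 \right)}\right) = \left(258894 - 50654\right) \left(58 + \left(6 + \frac{3}{5} \left(-267\right)\right)\right) = 208240 \left(58 + \left(6 - \frac{801}{5}\right)\right) = 208240 \left(58 - \frac{771}{5}\right) = 208240 \left(- \frac{481}{5}\right) = -20032688$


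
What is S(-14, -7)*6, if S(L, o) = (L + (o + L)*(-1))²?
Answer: 294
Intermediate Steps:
S(L, o) = o² (S(L, o) = (L + (L + o)*(-1))² = (L + (-L - o))² = (-o)² = o²)
S(-14, -7)*6 = (-7)²*6 = 49*6 = 294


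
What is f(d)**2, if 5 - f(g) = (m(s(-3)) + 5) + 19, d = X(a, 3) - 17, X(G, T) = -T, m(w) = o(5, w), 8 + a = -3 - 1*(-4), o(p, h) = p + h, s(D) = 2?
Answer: 676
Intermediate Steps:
o(p, h) = h + p
a = -7 (a = -8 + (-3 - 1*(-4)) = -8 + (-3 + 4) = -8 + 1 = -7)
m(w) = 5 + w (m(w) = w + 5 = 5 + w)
d = -20 (d = -1*3 - 17 = -3 - 17 = -20)
f(g) = -26 (f(g) = 5 - (((5 + 2) + 5) + 19) = 5 - ((7 + 5) + 19) = 5 - (12 + 19) = 5 - 1*31 = 5 - 31 = -26)
f(d)**2 = (-26)**2 = 676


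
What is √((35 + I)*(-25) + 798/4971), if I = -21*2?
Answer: 3*√53436593/1657 ≈ 13.235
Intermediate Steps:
I = -42
√((35 + I)*(-25) + 798/4971) = √((35 - 42)*(-25) + 798/4971) = √(-7*(-25) + 798*(1/4971)) = √(175 + 266/1657) = √(290241/1657) = 3*√53436593/1657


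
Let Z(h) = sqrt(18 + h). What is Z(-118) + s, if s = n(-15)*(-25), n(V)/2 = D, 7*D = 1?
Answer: -50/7 + 10*I ≈ -7.1429 + 10.0*I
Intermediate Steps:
D = 1/7 (D = (1/7)*1 = 1/7 ≈ 0.14286)
n(V) = 2/7 (n(V) = 2*(1/7) = 2/7)
s = -50/7 (s = (2/7)*(-25) = -50/7 ≈ -7.1429)
Z(-118) + s = sqrt(18 - 118) - 50/7 = sqrt(-100) - 50/7 = 10*I - 50/7 = -50/7 + 10*I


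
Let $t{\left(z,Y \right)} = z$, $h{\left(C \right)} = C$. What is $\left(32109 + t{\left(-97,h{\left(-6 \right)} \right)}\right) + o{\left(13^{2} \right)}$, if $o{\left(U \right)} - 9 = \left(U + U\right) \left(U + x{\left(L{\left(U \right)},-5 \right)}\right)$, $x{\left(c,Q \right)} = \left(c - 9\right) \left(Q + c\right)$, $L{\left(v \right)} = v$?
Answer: $8958263$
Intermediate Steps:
$x{\left(c,Q \right)} = \left(-9 + c\right) \left(Q + c\right)$
$o{\left(U \right)} = 9 + 2 U \left(45 + U^{2} - 13 U\right)$ ($o{\left(U \right)} = 9 + \left(U + U\right) \left(U - \left(-45 - U^{2} + 14 U\right)\right) = 9 + 2 U \left(U + \left(U^{2} + 45 - 9 U - 5 U\right)\right) = 9 + 2 U \left(U + \left(45 + U^{2} - 14 U\right)\right) = 9 + 2 U \left(45 + U^{2} - 13 U\right)$)
$\left(32109 + t{\left(-97,h{\left(-6 \right)} \right)}\right) + o{\left(13^{2} \right)} = \left(32109 - 97\right) + \left(9 - 26 \left(13^{2}\right)^{2} + 2 \left(13^{2}\right)^{3} + 90 \cdot 13^{2}\right) = 32012 + \left(9 - 26 \cdot 169^{2} + 2 \cdot 169^{3} + 90 \cdot 169\right) = 32012 + \left(9 - 742586 + 2 \cdot 4826809 + 15210\right) = 32012 + \left(9 - 742586 + 9653618 + 15210\right) = 32012 + 8926251 = 8958263$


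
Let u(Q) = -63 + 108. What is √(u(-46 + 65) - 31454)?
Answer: 7*I*√641 ≈ 177.23*I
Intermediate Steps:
u(Q) = 45
√(u(-46 + 65) - 31454) = √(45 - 31454) = √(-31409) = 7*I*√641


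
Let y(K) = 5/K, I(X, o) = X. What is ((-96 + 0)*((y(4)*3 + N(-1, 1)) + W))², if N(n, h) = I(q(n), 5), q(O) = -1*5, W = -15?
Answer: 2433600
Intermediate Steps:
q(O) = -5
N(n, h) = -5
((-96 + 0)*((y(4)*3 + N(-1, 1)) + W))² = ((-96 + 0)*(((5/4)*3 - 5) - 15))² = (-96*(((5*(¼))*3 - 5) - 15))² = (-96*(((5/4)*3 - 5) - 15))² = (-96*((15/4 - 5) - 15))² = (-96*(-5/4 - 15))² = (-96*(-65/4))² = 1560² = 2433600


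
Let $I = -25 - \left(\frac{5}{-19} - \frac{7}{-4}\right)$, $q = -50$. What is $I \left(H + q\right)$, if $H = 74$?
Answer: $- \frac{12078}{19} \approx -635.68$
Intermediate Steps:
$I = - \frac{2013}{76}$ ($I = -25 - \left(5 \left(- \frac{1}{19}\right) - - \frac{7}{4}\right) = -25 - \left(- \frac{5}{19} + \frac{7}{4}\right) = -25 - \frac{113}{76} = - \frac{2013}{76} \approx -26.487$)
$I \left(H + q\right) = - \frac{2013 \left(74 - 50\right)}{76} = \left(- \frac{2013}{76}\right) 24 = - \frac{12078}{19}$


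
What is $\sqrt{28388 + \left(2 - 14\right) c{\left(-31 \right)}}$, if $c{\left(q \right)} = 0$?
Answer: $2 \sqrt{7097} \approx 168.49$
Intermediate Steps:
$\sqrt{28388 + \left(2 - 14\right) c{\left(-31 \right)}} = \sqrt{28388 + \left(2 - 14\right) 0} = \sqrt{28388 - 0} = \sqrt{28388 + 0} = \sqrt{28388} = 2 \sqrt{7097}$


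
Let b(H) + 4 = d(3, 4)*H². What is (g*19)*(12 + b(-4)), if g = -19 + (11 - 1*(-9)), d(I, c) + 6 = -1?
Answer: -1976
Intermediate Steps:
d(I, c) = -7 (d(I, c) = -6 - 1 = -7)
b(H) = -4 - 7*H²
g = 1 (g = -19 + (11 + 9) = -19 + 20 = 1)
(g*19)*(12 + b(-4)) = (1*19)*(12 + (-4 - 7*(-4)²)) = 19*(12 + (-4 - 7*16)) = 19*(12 + (-4 - 112)) = 19*(12 - 116) = 19*(-104) = -1976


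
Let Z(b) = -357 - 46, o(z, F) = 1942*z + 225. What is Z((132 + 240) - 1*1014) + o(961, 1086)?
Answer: 1866084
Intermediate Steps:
o(z, F) = 225 + 1942*z
Z(b) = -403
Z((132 + 240) - 1*1014) + o(961, 1086) = -403 + (225 + 1942*961) = -403 + (225 + 1866262) = -403 + 1866487 = 1866084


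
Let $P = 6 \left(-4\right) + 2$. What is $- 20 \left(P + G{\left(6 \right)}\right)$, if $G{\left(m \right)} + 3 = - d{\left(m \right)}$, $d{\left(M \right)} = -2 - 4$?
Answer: $380$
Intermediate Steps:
$d{\left(M \right)} = -6$ ($d{\left(M \right)} = -2 - 4 = -6$)
$G{\left(m \right)} = 3$ ($G{\left(m \right)} = -3 - -6 = -3 + 6 = 3$)
$P = -22$ ($P = -24 + 2 = -22$)
$- 20 \left(P + G{\left(6 \right)}\right) = - 20 \left(-22 + 3\right) = \left(-20\right) \left(-19\right) = 380$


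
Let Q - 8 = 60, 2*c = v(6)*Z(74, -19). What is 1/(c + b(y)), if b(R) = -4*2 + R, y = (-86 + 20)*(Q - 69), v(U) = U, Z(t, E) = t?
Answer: 1/280 ≈ 0.0035714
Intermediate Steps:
c = 222 (c = (6*74)/2 = (½)*444 = 222)
Q = 68 (Q = 8 + 60 = 68)
y = 66 (y = (-86 + 20)*(68 - 69) = -66*(-1) = 66)
b(R) = -8 + R
1/(c + b(y)) = 1/(222 + (-8 + 66)) = 1/(222 + 58) = 1/280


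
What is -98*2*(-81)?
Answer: 15876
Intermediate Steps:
-98*2*(-81) = -196*(-81) = 15876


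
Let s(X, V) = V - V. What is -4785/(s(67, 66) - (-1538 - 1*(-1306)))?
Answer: -165/8 ≈ -20.625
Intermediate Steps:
s(X, V) = 0
-4785/(s(67, 66) - (-1538 - 1*(-1306))) = -4785/(0 - (-1538 - 1*(-1306))) = -4785/(0 - (-1538 + 1306)) = -4785/(0 - 1*(-232)) = -4785/(0 + 232) = -4785/232 = -4785*1/232 = -165/8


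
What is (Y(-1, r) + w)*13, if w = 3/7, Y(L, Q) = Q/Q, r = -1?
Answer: 130/7 ≈ 18.571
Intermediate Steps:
Y(L, Q) = 1
w = 3/7 (w = 3*(1/7) = 3/7 ≈ 0.42857)
(Y(-1, r) + w)*13 = (1 + 3/7)*13 = (10/7)*13 = 130/7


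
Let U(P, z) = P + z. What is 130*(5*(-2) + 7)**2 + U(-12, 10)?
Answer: 1168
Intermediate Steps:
130*(5*(-2) + 7)**2 + U(-12, 10) = 130*(5*(-2) + 7)**2 + (-12 + 10) = 130*(-10 + 7)**2 - 2 = 130*(-3)**2 - 2 = 130*9 - 2 = 1170 - 2 = 1168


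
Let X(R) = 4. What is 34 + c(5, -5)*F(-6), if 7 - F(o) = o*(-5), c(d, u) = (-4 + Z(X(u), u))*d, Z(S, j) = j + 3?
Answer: 724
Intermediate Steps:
Z(S, j) = 3 + j
c(d, u) = d*(-1 + u) (c(d, u) = (-4 + (3 + u))*d = (-1 + u)*d = d*(-1 + u))
F(o) = 7 + 5*o (F(o) = 7 - o*(-5) = 7 - (-5)*o = 7 + 5*o)
34 + c(5, -5)*F(-6) = 34 + (5*(-1 - 5))*(7 + 5*(-6)) = 34 + (5*(-6))*(7 - 30) = 34 - 30*(-23) = 34 + 690 = 724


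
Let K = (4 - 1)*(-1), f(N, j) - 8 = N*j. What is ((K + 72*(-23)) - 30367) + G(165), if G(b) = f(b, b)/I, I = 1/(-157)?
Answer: -4307607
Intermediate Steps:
I = -1/157 ≈ -0.0063694
f(N, j) = 8 + N*j
K = -3 (K = 3*(-1) = -3)
G(b) = -1256 - 157*b² (G(b) = (8 + b*b)/(-1/157) = (8 + b²)*(-157) = -1256 - 157*b²)
((K + 72*(-23)) - 30367) + G(165) = ((-3 + 72*(-23)) - 30367) + (-1256 - 157*165²) = ((-3 - 1656) - 30367) + (-1256 - 157*27225) = (-1659 - 30367) + (-1256 - 4274325) = -32026 - 4275581 = -4307607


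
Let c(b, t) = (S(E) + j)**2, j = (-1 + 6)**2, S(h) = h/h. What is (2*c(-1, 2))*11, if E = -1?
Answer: 14872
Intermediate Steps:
S(h) = 1
j = 25 (j = 5**2 = 25)
c(b, t) = 676 (c(b, t) = (1 + 25)**2 = 26**2 = 676)
(2*c(-1, 2))*11 = (2*676)*11 = 1352*11 = 14872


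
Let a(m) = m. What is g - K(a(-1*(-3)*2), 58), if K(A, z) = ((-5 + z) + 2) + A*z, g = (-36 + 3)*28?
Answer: -1327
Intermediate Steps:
g = -924 (g = -33*28 = -924)
K(A, z) = -3 + z + A*z (K(A, z) = (-3 + z) + A*z = -3 + z + A*z)
g - K(a(-1*(-3)*2), 58) = -924 - (-3 + 58 + (-1*(-3)*2)*58) = -924 - (-3 + 58 + (3*2)*58) = -924 - (-3 + 58 + 6*58) = -924 - (-3 + 58 + 348) = -924 - 1*403 = -924 - 403 = -1327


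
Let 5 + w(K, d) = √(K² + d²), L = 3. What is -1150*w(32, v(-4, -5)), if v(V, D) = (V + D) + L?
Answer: 5750 - 2300*√265 ≈ -31691.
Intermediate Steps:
v(V, D) = 3 + D + V (v(V, D) = (V + D) + 3 = (D + V) + 3 = 3 + D + V)
w(K, d) = -5 + √(K² + d²)
-1150*w(32, v(-4, -5)) = -1150*(-5 + √(32² + (3 - 5 - 4)²)) = -1150*(-5 + √(1024 + (-6)²)) = -1150*(-5 + √(1024 + 36)) = -1150*(-5 + √1060) = -1150*(-5 + 2*√265) = 5750 - 2300*√265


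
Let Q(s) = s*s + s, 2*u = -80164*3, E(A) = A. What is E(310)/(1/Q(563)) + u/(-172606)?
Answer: 1213604137269/12329 ≈ 9.8435e+7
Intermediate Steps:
u = -120246 (u = (-80164*3)/2 = (½)*(-240492) = -120246)
Q(s) = s + s² (Q(s) = s² + s = s + s²)
E(310)/(1/Q(563)) + u/(-172606) = 310/(1/(563*(1 + 563))) - 120246/(-172606) = 310/(1/(563*564)) - 120246*(-1/172606) = 310/(1/317532) + 8589/12329 = 310*317532 + 8589/12329 = 98434920 + 8589/12329 = 1213604137269/12329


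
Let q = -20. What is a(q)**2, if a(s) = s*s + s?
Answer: 144400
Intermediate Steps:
a(s) = s + s**2 (a(s) = s**2 + s = s + s**2)
a(q)**2 = (-20*(1 - 20))**2 = (-20*(-19))**2 = 380**2 = 144400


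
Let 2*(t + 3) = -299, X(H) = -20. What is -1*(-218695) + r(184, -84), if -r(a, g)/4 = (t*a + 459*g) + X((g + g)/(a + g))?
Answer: 485239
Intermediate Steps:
t = -305/2 (t = -3 + (½)*(-299) = -3 - 299/2 = -305/2 ≈ -152.50)
r(a, g) = 80 - 1836*g + 610*a (r(a, g) = -4*((-305*a/2 + 459*g) - 20) = -4*((459*g - 305*a/2) - 20) = -4*(-20 + 459*g - 305*a/2) = 80 - 1836*g + 610*a)
-1*(-218695) + r(184, -84) = -1*(-218695) + (80 - 1836*(-84) + 610*184) = 218695 + (80 + 154224 + 112240) = 218695 + 266544 = 485239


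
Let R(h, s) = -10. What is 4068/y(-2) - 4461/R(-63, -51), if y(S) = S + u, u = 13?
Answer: 89751/110 ≈ 815.92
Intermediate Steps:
y(S) = 13 + S (y(S) = S + 13 = 13 + S)
4068/y(-2) - 4461/R(-63, -51) = 4068/(13 - 2) - 4461/(-10) = 4068/11 - 4461*(-⅒) = 4068*(1/11) + 4461/10 = 4068/11 + 4461/10 = 89751/110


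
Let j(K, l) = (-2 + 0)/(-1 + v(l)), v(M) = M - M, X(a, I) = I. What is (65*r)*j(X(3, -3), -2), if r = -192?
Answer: -24960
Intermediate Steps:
v(M) = 0
j(K, l) = 2 (j(K, l) = (-2 + 0)/(-1 + 0) = -2/(-1) = -2*(-1) = 2)
(65*r)*j(X(3, -3), -2) = (65*(-192))*2 = -12480*2 = -24960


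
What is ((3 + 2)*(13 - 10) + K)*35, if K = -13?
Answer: 70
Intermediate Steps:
((3 + 2)*(13 - 10) + K)*35 = ((3 + 2)*(13 - 10) - 13)*35 = (5*3 - 13)*35 = (15 - 13)*35 = 2*35 = 70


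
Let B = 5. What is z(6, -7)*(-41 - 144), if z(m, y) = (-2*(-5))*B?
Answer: -9250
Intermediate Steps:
z(m, y) = 50 (z(m, y) = -2*(-5)*5 = 10*5 = 50)
z(6, -7)*(-41 - 144) = 50*(-41 - 144) = 50*(-185) = -9250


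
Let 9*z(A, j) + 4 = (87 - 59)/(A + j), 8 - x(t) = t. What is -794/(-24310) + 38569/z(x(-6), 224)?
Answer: -2173555201/24310 ≈ -89410.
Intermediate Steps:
x(t) = 8 - t
z(A, j) = -4/9 + 28/(9*(A + j)) (z(A, j) = -4/9 + ((87 - 59)/(A + j))/9 = -4/9 + (28/(A + j))/9 = -4/9 + 28/(9*(A + j)))
-794/(-24310) + 38569/z(x(-6), 224) = -794/(-24310) + 38569/((4*(7 - (8 - 1*(-6)) - 1*224)/(9*((8 - 1*(-6)) + 224)))) = -794*(-1/24310) + 38569/((4*(7 - (8 + 6) - 224)/(9*((8 + 6) + 224)))) = 397/12155 + 38569/((4*(7 - 1*14 - 224)/(9*(14 + 224)))) = 397/12155 + 38569/(((4/9)*(7 - 14 - 224)/238)) = 397/12155 + 38569/(((4/9)*(1/238)*(-231))) = 397/12155 + 38569/(-22/51) = 397/12155 + 38569*(-51/22) = 397/12155 - 1967019/22 = -2173555201/24310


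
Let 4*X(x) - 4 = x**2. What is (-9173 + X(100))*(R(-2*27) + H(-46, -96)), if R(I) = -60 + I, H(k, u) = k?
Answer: 1067520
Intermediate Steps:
X(x) = 1 + x**2/4
(-9173 + X(100))*(R(-2*27) + H(-46, -96)) = (-9173 + (1 + (1/4)*100**2))*((-60 - 2*27) - 46) = (-9173 + (1 + (1/4)*10000))*((-60 - 54) - 46) = (-9173 + (1 + 2500))*(-114 - 46) = (-9173 + 2501)*(-160) = -6672*(-160) = 1067520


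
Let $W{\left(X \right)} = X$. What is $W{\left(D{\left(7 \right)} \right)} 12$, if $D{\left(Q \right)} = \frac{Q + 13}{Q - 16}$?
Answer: $- \frac{80}{3} \approx -26.667$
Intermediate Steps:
$D{\left(Q \right)} = \frac{13 + Q}{-16 + Q}$
$W{\left(D{\left(7 \right)} \right)} 12 = \frac{13 + 7}{-16 + 7} \cdot 12 = \frac{1}{-9} \cdot 20 \cdot 12 = \left(- \frac{1}{9}\right) 20 \cdot 12 = \left(- \frac{20}{9}\right) 12 = - \frac{80}{3}$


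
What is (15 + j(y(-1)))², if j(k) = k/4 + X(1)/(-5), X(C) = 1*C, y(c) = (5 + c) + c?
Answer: 96721/400 ≈ 241.80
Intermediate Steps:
y(c) = 5 + 2*c
X(C) = C
j(k) = -⅕ + k/4 (j(k) = k/4 + 1/(-5) = k*(¼) + 1*(-⅕) = k/4 - ⅕ = -⅕ + k/4)
(15 + j(y(-1)))² = (15 + (-⅕ + (5 + 2*(-1))/4))² = (15 + (-⅕ + (5 - 2)/4))² = (15 + (-⅕ + (¼)*3))² = (15 + (-⅕ + ¾))² = (15 + 11/20)² = (311/20)² = 96721/400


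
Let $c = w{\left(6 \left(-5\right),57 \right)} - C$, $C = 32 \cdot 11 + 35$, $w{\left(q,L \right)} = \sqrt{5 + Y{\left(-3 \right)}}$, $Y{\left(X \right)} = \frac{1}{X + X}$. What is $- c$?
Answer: $387 - \frac{\sqrt{174}}{6} \approx 384.8$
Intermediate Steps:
$Y{\left(X \right)} = \frac{1}{2 X}$
$w{\left(q,L \right)} = \frac{\sqrt{174}}{6}$ ($w{\left(q,L \right)} = \sqrt{5 + \frac{1}{2 \left(-3\right)}} = \sqrt{5 + \frac{1}{2} \left(- \frac{1}{3}\right)} = \sqrt{5 - \frac{1}{6}} = \sqrt{\frac{29}{6}} = \frac{\sqrt{174}}{6}$)
$C = 387$ ($C = 352 + 35 = 387$)
$c = -387 + \frac{\sqrt{174}}{6}$ ($c = \frac{\sqrt{174}}{6} - 387 = -387 + \frac{\sqrt{174}}{6} \approx -384.8$)
$- c = - (-387 + \frac{\sqrt{174}}{6}) = 387 - \frac{\sqrt{174}}{6}$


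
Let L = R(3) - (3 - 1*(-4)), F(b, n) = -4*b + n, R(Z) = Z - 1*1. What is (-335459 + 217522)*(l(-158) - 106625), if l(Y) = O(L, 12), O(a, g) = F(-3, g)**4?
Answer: -26553633487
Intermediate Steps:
R(Z) = -1 + Z (R(Z) = Z - 1 = -1 + Z)
F(b, n) = n - 4*b
L = -5 (L = (-1 + 3) - (3 - 1*(-4)) = 2 - (3 + 4) = 2 - 1*7 = 2 - 7 = -5)
O(a, g) = (12 + g)**4 (O(a, g) = (g - 4*(-3))**4 = (g + 12)**4 = (12 + g)**4)
l(Y) = 331776 (l(Y) = (12 + 12)**4 = 24**4 = 331776)
(-335459 + 217522)*(l(-158) - 106625) = (-335459 + 217522)*(331776 - 106625) = -117937*225151 = -26553633487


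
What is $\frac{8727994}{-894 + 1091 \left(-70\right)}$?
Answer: $- \frac{396727}{3512} \approx -112.96$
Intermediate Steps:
$\frac{8727994}{-894 + 1091 \left(-70\right)} = \frac{8727994}{-894 - 76370} = \frac{8727994}{-77264} = 8727994 \left(- \frac{1}{77264}\right) = - \frac{396727}{3512}$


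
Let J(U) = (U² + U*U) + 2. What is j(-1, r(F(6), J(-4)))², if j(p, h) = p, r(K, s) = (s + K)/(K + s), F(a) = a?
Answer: 1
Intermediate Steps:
J(U) = 2 + 2*U² (J(U) = (U² + U²) + 2 = 2*U² + 2 = 2 + 2*U²)
r(K, s) = 1 (r(K, s) = (K + s)/(K + s) = 1)
j(-1, r(F(6), J(-4)))² = (-1)² = 1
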